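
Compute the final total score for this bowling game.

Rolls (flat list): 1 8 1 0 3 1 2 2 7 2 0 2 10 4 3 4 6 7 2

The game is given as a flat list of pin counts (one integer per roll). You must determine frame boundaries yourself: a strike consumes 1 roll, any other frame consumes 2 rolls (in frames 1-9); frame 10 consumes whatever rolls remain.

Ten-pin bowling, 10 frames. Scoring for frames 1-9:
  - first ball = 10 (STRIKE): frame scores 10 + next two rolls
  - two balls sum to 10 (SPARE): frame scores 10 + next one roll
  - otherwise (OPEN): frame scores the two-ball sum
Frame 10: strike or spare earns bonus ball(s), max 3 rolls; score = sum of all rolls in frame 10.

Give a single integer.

Answer: 79

Derivation:
Frame 1: OPEN (1+8=9). Cumulative: 9
Frame 2: OPEN (1+0=1). Cumulative: 10
Frame 3: OPEN (3+1=4). Cumulative: 14
Frame 4: OPEN (2+2=4). Cumulative: 18
Frame 5: OPEN (7+2=9). Cumulative: 27
Frame 6: OPEN (0+2=2). Cumulative: 29
Frame 7: STRIKE. 10 + next two rolls (4+3) = 17. Cumulative: 46
Frame 8: OPEN (4+3=7). Cumulative: 53
Frame 9: SPARE (4+6=10). 10 + next roll (7) = 17. Cumulative: 70
Frame 10: OPEN. Sum of all frame-10 rolls (7+2) = 9. Cumulative: 79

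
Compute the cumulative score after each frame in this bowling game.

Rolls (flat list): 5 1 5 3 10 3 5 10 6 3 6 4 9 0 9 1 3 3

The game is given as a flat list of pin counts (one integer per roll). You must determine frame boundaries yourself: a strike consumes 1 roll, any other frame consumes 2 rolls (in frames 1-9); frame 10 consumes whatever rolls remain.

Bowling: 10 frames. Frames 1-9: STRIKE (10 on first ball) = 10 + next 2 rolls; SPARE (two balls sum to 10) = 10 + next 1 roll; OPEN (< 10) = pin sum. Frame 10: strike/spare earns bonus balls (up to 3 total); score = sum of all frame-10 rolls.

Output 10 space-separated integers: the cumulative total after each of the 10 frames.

Answer: 6 14 32 40 59 68 87 96 109 115

Derivation:
Frame 1: OPEN (5+1=6). Cumulative: 6
Frame 2: OPEN (5+3=8). Cumulative: 14
Frame 3: STRIKE. 10 + next two rolls (3+5) = 18. Cumulative: 32
Frame 4: OPEN (3+5=8). Cumulative: 40
Frame 5: STRIKE. 10 + next two rolls (6+3) = 19. Cumulative: 59
Frame 6: OPEN (6+3=9). Cumulative: 68
Frame 7: SPARE (6+4=10). 10 + next roll (9) = 19. Cumulative: 87
Frame 8: OPEN (9+0=9). Cumulative: 96
Frame 9: SPARE (9+1=10). 10 + next roll (3) = 13. Cumulative: 109
Frame 10: OPEN. Sum of all frame-10 rolls (3+3) = 6. Cumulative: 115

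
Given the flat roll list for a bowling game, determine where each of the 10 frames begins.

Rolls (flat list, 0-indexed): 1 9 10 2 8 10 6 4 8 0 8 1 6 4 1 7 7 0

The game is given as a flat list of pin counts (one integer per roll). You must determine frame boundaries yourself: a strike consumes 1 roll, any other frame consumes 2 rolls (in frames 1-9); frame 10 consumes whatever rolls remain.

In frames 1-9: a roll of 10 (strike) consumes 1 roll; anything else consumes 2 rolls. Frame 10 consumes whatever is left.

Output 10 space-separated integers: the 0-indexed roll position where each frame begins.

Answer: 0 2 3 5 6 8 10 12 14 16

Derivation:
Frame 1 starts at roll index 0: rolls=1,9 (sum=10), consumes 2 rolls
Frame 2 starts at roll index 2: roll=10 (strike), consumes 1 roll
Frame 3 starts at roll index 3: rolls=2,8 (sum=10), consumes 2 rolls
Frame 4 starts at roll index 5: roll=10 (strike), consumes 1 roll
Frame 5 starts at roll index 6: rolls=6,4 (sum=10), consumes 2 rolls
Frame 6 starts at roll index 8: rolls=8,0 (sum=8), consumes 2 rolls
Frame 7 starts at roll index 10: rolls=8,1 (sum=9), consumes 2 rolls
Frame 8 starts at roll index 12: rolls=6,4 (sum=10), consumes 2 rolls
Frame 9 starts at roll index 14: rolls=1,7 (sum=8), consumes 2 rolls
Frame 10 starts at roll index 16: 2 remaining rolls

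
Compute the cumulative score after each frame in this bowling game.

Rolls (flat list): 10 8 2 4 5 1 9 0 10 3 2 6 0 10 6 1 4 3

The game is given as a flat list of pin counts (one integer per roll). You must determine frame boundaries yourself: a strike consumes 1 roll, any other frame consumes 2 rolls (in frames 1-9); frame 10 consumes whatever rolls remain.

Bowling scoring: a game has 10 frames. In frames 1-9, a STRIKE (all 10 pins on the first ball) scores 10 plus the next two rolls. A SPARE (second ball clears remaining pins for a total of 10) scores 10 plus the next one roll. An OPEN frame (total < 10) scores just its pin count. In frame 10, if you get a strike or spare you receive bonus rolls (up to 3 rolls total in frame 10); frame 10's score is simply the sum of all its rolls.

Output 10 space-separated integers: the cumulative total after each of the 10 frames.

Frame 1: STRIKE. 10 + next two rolls (8+2) = 20. Cumulative: 20
Frame 2: SPARE (8+2=10). 10 + next roll (4) = 14. Cumulative: 34
Frame 3: OPEN (4+5=9). Cumulative: 43
Frame 4: SPARE (1+9=10). 10 + next roll (0) = 10. Cumulative: 53
Frame 5: SPARE (0+10=10). 10 + next roll (3) = 13. Cumulative: 66
Frame 6: OPEN (3+2=5). Cumulative: 71
Frame 7: OPEN (6+0=6). Cumulative: 77
Frame 8: STRIKE. 10 + next two rolls (6+1) = 17. Cumulative: 94
Frame 9: OPEN (6+1=7). Cumulative: 101
Frame 10: OPEN. Sum of all frame-10 rolls (4+3) = 7. Cumulative: 108

Answer: 20 34 43 53 66 71 77 94 101 108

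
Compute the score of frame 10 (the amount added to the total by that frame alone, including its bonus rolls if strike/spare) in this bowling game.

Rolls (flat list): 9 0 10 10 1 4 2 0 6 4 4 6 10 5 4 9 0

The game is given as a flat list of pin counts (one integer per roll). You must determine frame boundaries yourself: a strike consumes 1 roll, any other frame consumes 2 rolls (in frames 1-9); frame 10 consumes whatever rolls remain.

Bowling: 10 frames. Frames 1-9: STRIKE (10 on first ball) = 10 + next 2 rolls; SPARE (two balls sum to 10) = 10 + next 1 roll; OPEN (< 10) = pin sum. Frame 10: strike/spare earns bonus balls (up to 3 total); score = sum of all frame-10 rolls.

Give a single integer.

Frame 1: OPEN (9+0=9). Cumulative: 9
Frame 2: STRIKE. 10 + next two rolls (10+1) = 21. Cumulative: 30
Frame 3: STRIKE. 10 + next two rolls (1+4) = 15. Cumulative: 45
Frame 4: OPEN (1+4=5). Cumulative: 50
Frame 5: OPEN (2+0=2). Cumulative: 52
Frame 6: SPARE (6+4=10). 10 + next roll (4) = 14. Cumulative: 66
Frame 7: SPARE (4+6=10). 10 + next roll (10) = 20. Cumulative: 86
Frame 8: STRIKE. 10 + next two rolls (5+4) = 19. Cumulative: 105
Frame 9: OPEN (5+4=9). Cumulative: 114
Frame 10: OPEN. Sum of all frame-10 rolls (9+0) = 9. Cumulative: 123

Answer: 9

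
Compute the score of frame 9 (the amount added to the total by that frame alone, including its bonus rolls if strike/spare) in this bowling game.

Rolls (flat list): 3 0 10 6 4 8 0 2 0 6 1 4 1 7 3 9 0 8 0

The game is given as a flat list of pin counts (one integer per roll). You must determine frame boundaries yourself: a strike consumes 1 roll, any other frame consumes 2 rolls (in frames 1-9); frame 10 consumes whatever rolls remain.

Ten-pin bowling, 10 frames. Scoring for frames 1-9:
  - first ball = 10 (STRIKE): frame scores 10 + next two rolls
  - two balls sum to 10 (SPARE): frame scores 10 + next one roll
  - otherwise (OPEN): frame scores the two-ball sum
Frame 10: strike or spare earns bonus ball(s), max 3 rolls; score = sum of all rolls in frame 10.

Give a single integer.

Frame 1: OPEN (3+0=3). Cumulative: 3
Frame 2: STRIKE. 10 + next two rolls (6+4) = 20. Cumulative: 23
Frame 3: SPARE (6+4=10). 10 + next roll (8) = 18. Cumulative: 41
Frame 4: OPEN (8+0=8). Cumulative: 49
Frame 5: OPEN (2+0=2). Cumulative: 51
Frame 6: OPEN (6+1=7). Cumulative: 58
Frame 7: OPEN (4+1=5). Cumulative: 63
Frame 8: SPARE (7+3=10). 10 + next roll (9) = 19. Cumulative: 82
Frame 9: OPEN (9+0=9). Cumulative: 91
Frame 10: OPEN. Sum of all frame-10 rolls (8+0) = 8. Cumulative: 99

Answer: 9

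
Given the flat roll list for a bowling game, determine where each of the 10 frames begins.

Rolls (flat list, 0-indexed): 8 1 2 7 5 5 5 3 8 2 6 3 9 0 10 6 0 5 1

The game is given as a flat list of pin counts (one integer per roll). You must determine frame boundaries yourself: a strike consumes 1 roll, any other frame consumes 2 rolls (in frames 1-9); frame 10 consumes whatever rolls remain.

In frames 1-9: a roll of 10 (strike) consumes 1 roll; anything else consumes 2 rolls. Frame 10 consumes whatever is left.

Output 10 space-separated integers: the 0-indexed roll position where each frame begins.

Answer: 0 2 4 6 8 10 12 14 15 17

Derivation:
Frame 1 starts at roll index 0: rolls=8,1 (sum=9), consumes 2 rolls
Frame 2 starts at roll index 2: rolls=2,7 (sum=9), consumes 2 rolls
Frame 3 starts at roll index 4: rolls=5,5 (sum=10), consumes 2 rolls
Frame 4 starts at roll index 6: rolls=5,3 (sum=8), consumes 2 rolls
Frame 5 starts at roll index 8: rolls=8,2 (sum=10), consumes 2 rolls
Frame 6 starts at roll index 10: rolls=6,3 (sum=9), consumes 2 rolls
Frame 7 starts at roll index 12: rolls=9,0 (sum=9), consumes 2 rolls
Frame 8 starts at roll index 14: roll=10 (strike), consumes 1 roll
Frame 9 starts at roll index 15: rolls=6,0 (sum=6), consumes 2 rolls
Frame 10 starts at roll index 17: 2 remaining rolls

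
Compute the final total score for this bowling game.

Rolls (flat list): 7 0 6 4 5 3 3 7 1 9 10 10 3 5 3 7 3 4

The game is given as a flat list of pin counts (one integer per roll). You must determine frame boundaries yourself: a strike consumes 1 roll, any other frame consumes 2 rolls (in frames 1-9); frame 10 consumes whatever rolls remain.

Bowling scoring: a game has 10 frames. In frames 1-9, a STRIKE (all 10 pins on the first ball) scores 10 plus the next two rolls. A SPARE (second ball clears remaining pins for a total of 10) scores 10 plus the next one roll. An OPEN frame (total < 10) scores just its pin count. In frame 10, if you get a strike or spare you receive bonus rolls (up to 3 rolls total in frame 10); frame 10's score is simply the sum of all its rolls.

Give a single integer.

Answer: 130

Derivation:
Frame 1: OPEN (7+0=7). Cumulative: 7
Frame 2: SPARE (6+4=10). 10 + next roll (5) = 15. Cumulative: 22
Frame 3: OPEN (5+3=8). Cumulative: 30
Frame 4: SPARE (3+7=10). 10 + next roll (1) = 11. Cumulative: 41
Frame 5: SPARE (1+9=10). 10 + next roll (10) = 20. Cumulative: 61
Frame 6: STRIKE. 10 + next two rolls (10+3) = 23. Cumulative: 84
Frame 7: STRIKE. 10 + next two rolls (3+5) = 18. Cumulative: 102
Frame 8: OPEN (3+5=8). Cumulative: 110
Frame 9: SPARE (3+7=10). 10 + next roll (3) = 13. Cumulative: 123
Frame 10: OPEN. Sum of all frame-10 rolls (3+4) = 7. Cumulative: 130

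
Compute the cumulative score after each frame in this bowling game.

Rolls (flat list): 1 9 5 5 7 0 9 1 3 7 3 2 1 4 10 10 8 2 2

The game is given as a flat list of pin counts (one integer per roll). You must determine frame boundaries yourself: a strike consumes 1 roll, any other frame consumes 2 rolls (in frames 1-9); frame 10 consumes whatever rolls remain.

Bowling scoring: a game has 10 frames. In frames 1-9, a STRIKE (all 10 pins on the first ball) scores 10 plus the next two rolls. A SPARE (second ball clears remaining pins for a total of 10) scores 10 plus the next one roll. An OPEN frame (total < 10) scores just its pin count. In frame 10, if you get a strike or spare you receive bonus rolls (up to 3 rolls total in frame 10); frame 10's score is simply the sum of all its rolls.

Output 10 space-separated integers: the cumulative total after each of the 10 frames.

Frame 1: SPARE (1+9=10). 10 + next roll (5) = 15. Cumulative: 15
Frame 2: SPARE (5+5=10). 10 + next roll (7) = 17. Cumulative: 32
Frame 3: OPEN (7+0=7). Cumulative: 39
Frame 4: SPARE (9+1=10). 10 + next roll (3) = 13. Cumulative: 52
Frame 5: SPARE (3+7=10). 10 + next roll (3) = 13. Cumulative: 65
Frame 6: OPEN (3+2=5). Cumulative: 70
Frame 7: OPEN (1+4=5). Cumulative: 75
Frame 8: STRIKE. 10 + next two rolls (10+8) = 28. Cumulative: 103
Frame 9: STRIKE. 10 + next two rolls (8+2) = 20. Cumulative: 123
Frame 10: SPARE. Sum of all frame-10 rolls (8+2+2) = 12. Cumulative: 135

Answer: 15 32 39 52 65 70 75 103 123 135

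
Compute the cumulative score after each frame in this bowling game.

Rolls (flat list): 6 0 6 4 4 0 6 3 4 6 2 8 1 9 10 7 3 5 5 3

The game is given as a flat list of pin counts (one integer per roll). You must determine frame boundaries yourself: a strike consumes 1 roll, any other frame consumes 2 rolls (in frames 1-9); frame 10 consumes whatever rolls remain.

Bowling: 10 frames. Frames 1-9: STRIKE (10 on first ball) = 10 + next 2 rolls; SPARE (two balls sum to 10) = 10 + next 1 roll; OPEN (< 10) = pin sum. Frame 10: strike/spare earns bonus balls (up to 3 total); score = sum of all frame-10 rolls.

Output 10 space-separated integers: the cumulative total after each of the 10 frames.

Frame 1: OPEN (6+0=6). Cumulative: 6
Frame 2: SPARE (6+4=10). 10 + next roll (4) = 14. Cumulative: 20
Frame 3: OPEN (4+0=4). Cumulative: 24
Frame 4: OPEN (6+3=9). Cumulative: 33
Frame 5: SPARE (4+6=10). 10 + next roll (2) = 12. Cumulative: 45
Frame 6: SPARE (2+8=10). 10 + next roll (1) = 11. Cumulative: 56
Frame 7: SPARE (1+9=10). 10 + next roll (10) = 20. Cumulative: 76
Frame 8: STRIKE. 10 + next two rolls (7+3) = 20. Cumulative: 96
Frame 9: SPARE (7+3=10). 10 + next roll (5) = 15. Cumulative: 111
Frame 10: SPARE. Sum of all frame-10 rolls (5+5+3) = 13. Cumulative: 124

Answer: 6 20 24 33 45 56 76 96 111 124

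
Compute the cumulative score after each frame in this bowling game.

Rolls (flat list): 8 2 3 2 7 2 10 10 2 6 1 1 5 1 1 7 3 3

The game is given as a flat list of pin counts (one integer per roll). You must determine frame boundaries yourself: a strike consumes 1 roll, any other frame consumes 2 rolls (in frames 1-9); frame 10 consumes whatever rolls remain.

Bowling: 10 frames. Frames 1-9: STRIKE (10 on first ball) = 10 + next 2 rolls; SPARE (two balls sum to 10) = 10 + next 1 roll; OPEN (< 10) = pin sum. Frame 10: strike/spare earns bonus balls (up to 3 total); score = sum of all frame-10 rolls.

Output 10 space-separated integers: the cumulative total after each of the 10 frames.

Answer: 13 18 27 49 67 75 77 83 91 97

Derivation:
Frame 1: SPARE (8+2=10). 10 + next roll (3) = 13. Cumulative: 13
Frame 2: OPEN (3+2=5). Cumulative: 18
Frame 3: OPEN (7+2=9). Cumulative: 27
Frame 4: STRIKE. 10 + next two rolls (10+2) = 22. Cumulative: 49
Frame 5: STRIKE. 10 + next two rolls (2+6) = 18. Cumulative: 67
Frame 6: OPEN (2+6=8). Cumulative: 75
Frame 7: OPEN (1+1=2). Cumulative: 77
Frame 8: OPEN (5+1=6). Cumulative: 83
Frame 9: OPEN (1+7=8). Cumulative: 91
Frame 10: OPEN. Sum of all frame-10 rolls (3+3) = 6. Cumulative: 97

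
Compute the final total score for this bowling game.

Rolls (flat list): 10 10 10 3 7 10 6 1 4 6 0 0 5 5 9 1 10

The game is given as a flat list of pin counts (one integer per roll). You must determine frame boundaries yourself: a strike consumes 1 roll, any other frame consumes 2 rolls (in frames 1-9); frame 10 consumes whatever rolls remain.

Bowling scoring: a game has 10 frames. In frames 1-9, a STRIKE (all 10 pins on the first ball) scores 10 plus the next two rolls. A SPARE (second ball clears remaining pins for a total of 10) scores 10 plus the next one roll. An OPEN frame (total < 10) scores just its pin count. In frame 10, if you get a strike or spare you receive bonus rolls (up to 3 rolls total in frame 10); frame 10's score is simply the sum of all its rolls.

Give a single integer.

Frame 1: STRIKE. 10 + next two rolls (10+10) = 30. Cumulative: 30
Frame 2: STRIKE. 10 + next two rolls (10+3) = 23. Cumulative: 53
Frame 3: STRIKE. 10 + next two rolls (3+7) = 20. Cumulative: 73
Frame 4: SPARE (3+7=10). 10 + next roll (10) = 20. Cumulative: 93
Frame 5: STRIKE. 10 + next two rolls (6+1) = 17. Cumulative: 110
Frame 6: OPEN (6+1=7). Cumulative: 117
Frame 7: SPARE (4+6=10). 10 + next roll (0) = 10. Cumulative: 127
Frame 8: OPEN (0+0=0). Cumulative: 127
Frame 9: SPARE (5+5=10). 10 + next roll (9) = 19. Cumulative: 146
Frame 10: SPARE. Sum of all frame-10 rolls (9+1+10) = 20. Cumulative: 166

Answer: 166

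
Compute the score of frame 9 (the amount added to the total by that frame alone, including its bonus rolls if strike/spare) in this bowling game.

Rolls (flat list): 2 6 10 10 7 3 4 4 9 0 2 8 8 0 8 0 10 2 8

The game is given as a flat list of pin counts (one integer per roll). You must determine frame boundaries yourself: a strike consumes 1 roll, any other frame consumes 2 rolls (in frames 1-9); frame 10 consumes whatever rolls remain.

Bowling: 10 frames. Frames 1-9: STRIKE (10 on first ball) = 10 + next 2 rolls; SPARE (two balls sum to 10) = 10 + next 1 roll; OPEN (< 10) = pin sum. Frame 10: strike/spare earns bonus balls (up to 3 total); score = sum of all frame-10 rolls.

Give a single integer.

Answer: 8

Derivation:
Frame 1: OPEN (2+6=8). Cumulative: 8
Frame 2: STRIKE. 10 + next two rolls (10+7) = 27. Cumulative: 35
Frame 3: STRIKE. 10 + next two rolls (7+3) = 20. Cumulative: 55
Frame 4: SPARE (7+3=10). 10 + next roll (4) = 14. Cumulative: 69
Frame 5: OPEN (4+4=8). Cumulative: 77
Frame 6: OPEN (9+0=9). Cumulative: 86
Frame 7: SPARE (2+8=10). 10 + next roll (8) = 18. Cumulative: 104
Frame 8: OPEN (8+0=8). Cumulative: 112
Frame 9: OPEN (8+0=8). Cumulative: 120
Frame 10: STRIKE. Sum of all frame-10 rolls (10+2+8) = 20. Cumulative: 140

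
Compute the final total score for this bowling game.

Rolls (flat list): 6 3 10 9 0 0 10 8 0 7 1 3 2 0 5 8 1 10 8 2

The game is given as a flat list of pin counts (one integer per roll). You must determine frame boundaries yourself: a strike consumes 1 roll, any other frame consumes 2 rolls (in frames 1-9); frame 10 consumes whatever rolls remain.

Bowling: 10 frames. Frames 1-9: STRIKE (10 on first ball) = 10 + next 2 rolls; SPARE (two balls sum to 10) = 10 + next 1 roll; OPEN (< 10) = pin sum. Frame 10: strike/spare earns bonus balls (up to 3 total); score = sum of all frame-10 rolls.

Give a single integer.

Answer: 110

Derivation:
Frame 1: OPEN (6+3=9). Cumulative: 9
Frame 2: STRIKE. 10 + next two rolls (9+0) = 19. Cumulative: 28
Frame 3: OPEN (9+0=9). Cumulative: 37
Frame 4: SPARE (0+10=10). 10 + next roll (8) = 18. Cumulative: 55
Frame 5: OPEN (8+0=8). Cumulative: 63
Frame 6: OPEN (7+1=8). Cumulative: 71
Frame 7: OPEN (3+2=5). Cumulative: 76
Frame 8: OPEN (0+5=5). Cumulative: 81
Frame 9: OPEN (8+1=9). Cumulative: 90
Frame 10: STRIKE. Sum of all frame-10 rolls (10+8+2) = 20. Cumulative: 110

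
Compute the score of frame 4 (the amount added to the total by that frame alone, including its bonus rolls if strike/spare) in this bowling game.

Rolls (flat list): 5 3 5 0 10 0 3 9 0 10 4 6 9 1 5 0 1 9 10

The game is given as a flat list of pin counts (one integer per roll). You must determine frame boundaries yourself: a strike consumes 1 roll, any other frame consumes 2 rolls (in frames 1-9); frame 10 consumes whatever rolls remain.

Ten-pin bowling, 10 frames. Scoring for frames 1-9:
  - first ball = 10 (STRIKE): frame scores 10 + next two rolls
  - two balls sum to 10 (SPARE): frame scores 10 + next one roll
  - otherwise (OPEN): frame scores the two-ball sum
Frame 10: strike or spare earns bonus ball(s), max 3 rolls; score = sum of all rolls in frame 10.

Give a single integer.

Frame 1: OPEN (5+3=8). Cumulative: 8
Frame 2: OPEN (5+0=5). Cumulative: 13
Frame 3: STRIKE. 10 + next two rolls (0+3) = 13. Cumulative: 26
Frame 4: OPEN (0+3=3). Cumulative: 29
Frame 5: OPEN (9+0=9). Cumulative: 38
Frame 6: STRIKE. 10 + next two rolls (4+6) = 20. Cumulative: 58

Answer: 3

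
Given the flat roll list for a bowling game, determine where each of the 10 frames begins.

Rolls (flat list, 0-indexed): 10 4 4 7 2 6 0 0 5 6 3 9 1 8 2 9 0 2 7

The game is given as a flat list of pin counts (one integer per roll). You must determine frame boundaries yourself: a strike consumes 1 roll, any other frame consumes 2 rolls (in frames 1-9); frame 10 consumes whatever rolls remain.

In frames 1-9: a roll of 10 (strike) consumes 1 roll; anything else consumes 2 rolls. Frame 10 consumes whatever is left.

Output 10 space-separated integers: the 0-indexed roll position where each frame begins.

Answer: 0 1 3 5 7 9 11 13 15 17

Derivation:
Frame 1 starts at roll index 0: roll=10 (strike), consumes 1 roll
Frame 2 starts at roll index 1: rolls=4,4 (sum=8), consumes 2 rolls
Frame 3 starts at roll index 3: rolls=7,2 (sum=9), consumes 2 rolls
Frame 4 starts at roll index 5: rolls=6,0 (sum=6), consumes 2 rolls
Frame 5 starts at roll index 7: rolls=0,5 (sum=5), consumes 2 rolls
Frame 6 starts at roll index 9: rolls=6,3 (sum=9), consumes 2 rolls
Frame 7 starts at roll index 11: rolls=9,1 (sum=10), consumes 2 rolls
Frame 8 starts at roll index 13: rolls=8,2 (sum=10), consumes 2 rolls
Frame 9 starts at roll index 15: rolls=9,0 (sum=9), consumes 2 rolls
Frame 10 starts at roll index 17: 2 remaining rolls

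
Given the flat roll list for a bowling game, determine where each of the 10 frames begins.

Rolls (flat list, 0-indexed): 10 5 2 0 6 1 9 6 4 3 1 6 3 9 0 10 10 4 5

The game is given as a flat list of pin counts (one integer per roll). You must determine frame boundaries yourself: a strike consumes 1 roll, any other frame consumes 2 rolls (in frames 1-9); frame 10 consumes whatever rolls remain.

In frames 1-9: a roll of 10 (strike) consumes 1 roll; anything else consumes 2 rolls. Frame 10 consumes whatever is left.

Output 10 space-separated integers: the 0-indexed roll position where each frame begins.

Frame 1 starts at roll index 0: roll=10 (strike), consumes 1 roll
Frame 2 starts at roll index 1: rolls=5,2 (sum=7), consumes 2 rolls
Frame 3 starts at roll index 3: rolls=0,6 (sum=6), consumes 2 rolls
Frame 4 starts at roll index 5: rolls=1,9 (sum=10), consumes 2 rolls
Frame 5 starts at roll index 7: rolls=6,4 (sum=10), consumes 2 rolls
Frame 6 starts at roll index 9: rolls=3,1 (sum=4), consumes 2 rolls
Frame 7 starts at roll index 11: rolls=6,3 (sum=9), consumes 2 rolls
Frame 8 starts at roll index 13: rolls=9,0 (sum=9), consumes 2 rolls
Frame 9 starts at roll index 15: roll=10 (strike), consumes 1 roll
Frame 10 starts at roll index 16: 3 remaining rolls

Answer: 0 1 3 5 7 9 11 13 15 16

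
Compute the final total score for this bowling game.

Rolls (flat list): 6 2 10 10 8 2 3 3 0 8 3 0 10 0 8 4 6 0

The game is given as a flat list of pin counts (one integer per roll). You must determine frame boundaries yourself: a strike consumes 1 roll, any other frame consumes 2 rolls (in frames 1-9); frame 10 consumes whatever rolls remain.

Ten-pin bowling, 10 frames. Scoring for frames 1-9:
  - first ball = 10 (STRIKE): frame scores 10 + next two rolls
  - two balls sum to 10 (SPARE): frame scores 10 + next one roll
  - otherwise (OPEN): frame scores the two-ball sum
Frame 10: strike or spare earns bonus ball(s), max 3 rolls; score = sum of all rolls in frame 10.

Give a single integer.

Answer: 122

Derivation:
Frame 1: OPEN (6+2=8). Cumulative: 8
Frame 2: STRIKE. 10 + next two rolls (10+8) = 28. Cumulative: 36
Frame 3: STRIKE. 10 + next two rolls (8+2) = 20. Cumulative: 56
Frame 4: SPARE (8+2=10). 10 + next roll (3) = 13. Cumulative: 69
Frame 5: OPEN (3+3=6). Cumulative: 75
Frame 6: OPEN (0+8=8). Cumulative: 83
Frame 7: OPEN (3+0=3). Cumulative: 86
Frame 8: STRIKE. 10 + next two rolls (0+8) = 18. Cumulative: 104
Frame 9: OPEN (0+8=8). Cumulative: 112
Frame 10: SPARE. Sum of all frame-10 rolls (4+6+0) = 10. Cumulative: 122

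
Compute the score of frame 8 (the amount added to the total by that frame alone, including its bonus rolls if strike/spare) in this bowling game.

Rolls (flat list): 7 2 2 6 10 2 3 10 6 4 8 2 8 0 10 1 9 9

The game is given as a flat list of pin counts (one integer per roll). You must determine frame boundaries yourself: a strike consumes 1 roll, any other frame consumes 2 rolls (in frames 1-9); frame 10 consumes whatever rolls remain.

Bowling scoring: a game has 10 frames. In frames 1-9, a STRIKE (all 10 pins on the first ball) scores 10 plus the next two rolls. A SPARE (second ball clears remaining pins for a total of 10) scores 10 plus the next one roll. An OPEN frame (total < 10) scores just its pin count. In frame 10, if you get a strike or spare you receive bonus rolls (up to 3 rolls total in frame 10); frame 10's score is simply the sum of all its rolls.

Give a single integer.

Frame 1: OPEN (7+2=9). Cumulative: 9
Frame 2: OPEN (2+6=8). Cumulative: 17
Frame 3: STRIKE. 10 + next two rolls (2+3) = 15. Cumulative: 32
Frame 4: OPEN (2+3=5). Cumulative: 37
Frame 5: STRIKE. 10 + next two rolls (6+4) = 20. Cumulative: 57
Frame 6: SPARE (6+4=10). 10 + next roll (8) = 18. Cumulative: 75
Frame 7: SPARE (8+2=10). 10 + next roll (8) = 18. Cumulative: 93
Frame 8: OPEN (8+0=8). Cumulative: 101
Frame 9: STRIKE. 10 + next two rolls (1+9) = 20. Cumulative: 121
Frame 10: SPARE. Sum of all frame-10 rolls (1+9+9) = 19. Cumulative: 140

Answer: 8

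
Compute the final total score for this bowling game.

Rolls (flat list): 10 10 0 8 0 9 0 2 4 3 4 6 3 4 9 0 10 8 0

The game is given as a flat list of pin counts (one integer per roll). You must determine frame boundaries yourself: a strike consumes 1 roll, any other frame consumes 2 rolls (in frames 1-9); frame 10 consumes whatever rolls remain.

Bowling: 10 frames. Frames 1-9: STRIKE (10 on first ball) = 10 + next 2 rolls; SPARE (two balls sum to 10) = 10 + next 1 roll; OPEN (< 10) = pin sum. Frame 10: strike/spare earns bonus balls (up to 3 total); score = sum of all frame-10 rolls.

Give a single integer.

Answer: 111

Derivation:
Frame 1: STRIKE. 10 + next two rolls (10+0) = 20. Cumulative: 20
Frame 2: STRIKE. 10 + next two rolls (0+8) = 18. Cumulative: 38
Frame 3: OPEN (0+8=8). Cumulative: 46
Frame 4: OPEN (0+9=9). Cumulative: 55
Frame 5: OPEN (0+2=2). Cumulative: 57
Frame 6: OPEN (4+3=7). Cumulative: 64
Frame 7: SPARE (4+6=10). 10 + next roll (3) = 13. Cumulative: 77
Frame 8: OPEN (3+4=7). Cumulative: 84
Frame 9: OPEN (9+0=9). Cumulative: 93
Frame 10: STRIKE. Sum of all frame-10 rolls (10+8+0) = 18. Cumulative: 111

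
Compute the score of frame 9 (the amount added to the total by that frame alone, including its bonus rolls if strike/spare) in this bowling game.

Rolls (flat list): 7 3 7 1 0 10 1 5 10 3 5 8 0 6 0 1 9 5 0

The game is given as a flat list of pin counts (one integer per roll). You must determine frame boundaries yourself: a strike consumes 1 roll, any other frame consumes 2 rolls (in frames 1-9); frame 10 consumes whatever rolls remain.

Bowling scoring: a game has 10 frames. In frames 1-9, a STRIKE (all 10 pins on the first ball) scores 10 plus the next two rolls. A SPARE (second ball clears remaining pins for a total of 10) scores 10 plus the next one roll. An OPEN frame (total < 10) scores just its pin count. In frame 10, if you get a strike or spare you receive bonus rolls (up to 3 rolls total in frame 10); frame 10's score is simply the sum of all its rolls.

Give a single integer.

Frame 1: SPARE (7+3=10). 10 + next roll (7) = 17. Cumulative: 17
Frame 2: OPEN (7+1=8). Cumulative: 25
Frame 3: SPARE (0+10=10). 10 + next roll (1) = 11. Cumulative: 36
Frame 4: OPEN (1+5=6). Cumulative: 42
Frame 5: STRIKE. 10 + next two rolls (3+5) = 18. Cumulative: 60
Frame 6: OPEN (3+5=8). Cumulative: 68
Frame 7: OPEN (8+0=8). Cumulative: 76
Frame 8: OPEN (6+0=6). Cumulative: 82
Frame 9: SPARE (1+9=10). 10 + next roll (5) = 15. Cumulative: 97
Frame 10: OPEN. Sum of all frame-10 rolls (5+0) = 5. Cumulative: 102

Answer: 15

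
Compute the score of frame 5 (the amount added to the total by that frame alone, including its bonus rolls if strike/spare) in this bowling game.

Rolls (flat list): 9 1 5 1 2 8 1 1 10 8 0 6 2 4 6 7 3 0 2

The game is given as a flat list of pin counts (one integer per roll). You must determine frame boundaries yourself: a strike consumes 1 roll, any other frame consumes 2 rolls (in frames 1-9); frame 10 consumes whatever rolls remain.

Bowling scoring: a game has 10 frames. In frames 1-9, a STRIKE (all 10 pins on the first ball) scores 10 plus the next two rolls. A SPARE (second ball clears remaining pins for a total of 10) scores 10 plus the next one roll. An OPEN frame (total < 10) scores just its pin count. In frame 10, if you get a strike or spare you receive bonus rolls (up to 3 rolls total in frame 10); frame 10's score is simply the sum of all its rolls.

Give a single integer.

Frame 1: SPARE (9+1=10). 10 + next roll (5) = 15. Cumulative: 15
Frame 2: OPEN (5+1=6). Cumulative: 21
Frame 3: SPARE (2+8=10). 10 + next roll (1) = 11. Cumulative: 32
Frame 4: OPEN (1+1=2). Cumulative: 34
Frame 5: STRIKE. 10 + next two rolls (8+0) = 18. Cumulative: 52
Frame 6: OPEN (8+0=8). Cumulative: 60
Frame 7: OPEN (6+2=8). Cumulative: 68

Answer: 18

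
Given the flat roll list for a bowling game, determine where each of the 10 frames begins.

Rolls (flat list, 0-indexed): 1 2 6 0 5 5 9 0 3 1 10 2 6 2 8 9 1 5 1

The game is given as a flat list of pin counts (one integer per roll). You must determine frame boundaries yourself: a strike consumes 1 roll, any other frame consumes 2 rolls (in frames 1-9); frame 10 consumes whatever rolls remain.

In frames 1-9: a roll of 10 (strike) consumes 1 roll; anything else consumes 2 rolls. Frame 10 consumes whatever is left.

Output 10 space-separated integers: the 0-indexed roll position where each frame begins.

Answer: 0 2 4 6 8 10 11 13 15 17

Derivation:
Frame 1 starts at roll index 0: rolls=1,2 (sum=3), consumes 2 rolls
Frame 2 starts at roll index 2: rolls=6,0 (sum=6), consumes 2 rolls
Frame 3 starts at roll index 4: rolls=5,5 (sum=10), consumes 2 rolls
Frame 4 starts at roll index 6: rolls=9,0 (sum=9), consumes 2 rolls
Frame 5 starts at roll index 8: rolls=3,1 (sum=4), consumes 2 rolls
Frame 6 starts at roll index 10: roll=10 (strike), consumes 1 roll
Frame 7 starts at roll index 11: rolls=2,6 (sum=8), consumes 2 rolls
Frame 8 starts at roll index 13: rolls=2,8 (sum=10), consumes 2 rolls
Frame 9 starts at roll index 15: rolls=9,1 (sum=10), consumes 2 rolls
Frame 10 starts at roll index 17: 2 remaining rolls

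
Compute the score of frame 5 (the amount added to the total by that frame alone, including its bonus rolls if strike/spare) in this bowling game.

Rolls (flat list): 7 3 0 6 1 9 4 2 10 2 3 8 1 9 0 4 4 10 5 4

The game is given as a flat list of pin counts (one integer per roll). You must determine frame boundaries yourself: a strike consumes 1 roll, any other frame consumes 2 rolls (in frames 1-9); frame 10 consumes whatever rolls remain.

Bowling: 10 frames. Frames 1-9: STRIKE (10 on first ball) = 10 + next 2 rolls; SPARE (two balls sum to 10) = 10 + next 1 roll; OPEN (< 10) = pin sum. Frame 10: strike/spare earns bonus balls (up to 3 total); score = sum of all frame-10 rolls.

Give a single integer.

Frame 1: SPARE (7+3=10). 10 + next roll (0) = 10. Cumulative: 10
Frame 2: OPEN (0+6=6). Cumulative: 16
Frame 3: SPARE (1+9=10). 10 + next roll (4) = 14. Cumulative: 30
Frame 4: OPEN (4+2=6). Cumulative: 36
Frame 5: STRIKE. 10 + next two rolls (2+3) = 15. Cumulative: 51
Frame 6: OPEN (2+3=5). Cumulative: 56
Frame 7: OPEN (8+1=9). Cumulative: 65

Answer: 15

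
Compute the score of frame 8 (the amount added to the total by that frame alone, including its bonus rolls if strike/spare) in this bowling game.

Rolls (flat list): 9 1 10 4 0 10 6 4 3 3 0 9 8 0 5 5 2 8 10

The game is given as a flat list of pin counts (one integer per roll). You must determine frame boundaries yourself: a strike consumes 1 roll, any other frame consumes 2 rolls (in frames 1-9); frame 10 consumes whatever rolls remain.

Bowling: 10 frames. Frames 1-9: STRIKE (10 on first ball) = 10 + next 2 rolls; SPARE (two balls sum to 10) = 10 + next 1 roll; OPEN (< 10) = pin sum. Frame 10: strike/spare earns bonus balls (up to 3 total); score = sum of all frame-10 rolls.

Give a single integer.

Frame 1: SPARE (9+1=10). 10 + next roll (10) = 20. Cumulative: 20
Frame 2: STRIKE. 10 + next two rolls (4+0) = 14. Cumulative: 34
Frame 3: OPEN (4+0=4). Cumulative: 38
Frame 4: STRIKE. 10 + next two rolls (6+4) = 20. Cumulative: 58
Frame 5: SPARE (6+4=10). 10 + next roll (3) = 13. Cumulative: 71
Frame 6: OPEN (3+3=6). Cumulative: 77
Frame 7: OPEN (0+9=9). Cumulative: 86
Frame 8: OPEN (8+0=8). Cumulative: 94
Frame 9: SPARE (5+5=10). 10 + next roll (2) = 12. Cumulative: 106
Frame 10: SPARE. Sum of all frame-10 rolls (2+8+10) = 20. Cumulative: 126

Answer: 8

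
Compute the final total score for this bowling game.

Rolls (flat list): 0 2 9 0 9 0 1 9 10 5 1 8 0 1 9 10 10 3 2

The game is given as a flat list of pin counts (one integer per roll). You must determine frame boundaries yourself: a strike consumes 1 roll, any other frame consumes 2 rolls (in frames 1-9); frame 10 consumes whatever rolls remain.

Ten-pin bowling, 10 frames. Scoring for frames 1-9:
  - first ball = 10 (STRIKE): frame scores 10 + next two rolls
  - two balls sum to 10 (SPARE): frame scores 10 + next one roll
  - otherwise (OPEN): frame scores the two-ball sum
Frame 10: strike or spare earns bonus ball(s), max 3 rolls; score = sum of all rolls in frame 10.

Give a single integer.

Answer: 128

Derivation:
Frame 1: OPEN (0+2=2). Cumulative: 2
Frame 2: OPEN (9+0=9). Cumulative: 11
Frame 3: OPEN (9+0=9). Cumulative: 20
Frame 4: SPARE (1+9=10). 10 + next roll (10) = 20. Cumulative: 40
Frame 5: STRIKE. 10 + next two rolls (5+1) = 16. Cumulative: 56
Frame 6: OPEN (5+1=6). Cumulative: 62
Frame 7: OPEN (8+0=8). Cumulative: 70
Frame 8: SPARE (1+9=10). 10 + next roll (10) = 20. Cumulative: 90
Frame 9: STRIKE. 10 + next two rolls (10+3) = 23. Cumulative: 113
Frame 10: STRIKE. Sum of all frame-10 rolls (10+3+2) = 15. Cumulative: 128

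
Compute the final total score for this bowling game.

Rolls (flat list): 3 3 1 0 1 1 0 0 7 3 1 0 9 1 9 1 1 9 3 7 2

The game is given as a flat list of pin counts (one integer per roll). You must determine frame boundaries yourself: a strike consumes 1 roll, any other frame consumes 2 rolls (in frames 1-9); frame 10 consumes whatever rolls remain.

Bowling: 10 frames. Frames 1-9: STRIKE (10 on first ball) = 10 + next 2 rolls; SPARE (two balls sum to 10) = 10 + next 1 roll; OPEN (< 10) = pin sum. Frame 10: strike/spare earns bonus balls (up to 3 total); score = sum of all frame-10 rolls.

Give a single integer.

Answer: 76

Derivation:
Frame 1: OPEN (3+3=6). Cumulative: 6
Frame 2: OPEN (1+0=1). Cumulative: 7
Frame 3: OPEN (1+1=2). Cumulative: 9
Frame 4: OPEN (0+0=0). Cumulative: 9
Frame 5: SPARE (7+3=10). 10 + next roll (1) = 11. Cumulative: 20
Frame 6: OPEN (1+0=1). Cumulative: 21
Frame 7: SPARE (9+1=10). 10 + next roll (9) = 19. Cumulative: 40
Frame 8: SPARE (9+1=10). 10 + next roll (1) = 11. Cumulative: 51
Frame 9: SPARE (1+9=10). 10 + next roll (3) = 13. Cumulative: 64
Frame 10: SPARE. Sum of all frame-10 rolls (3+7+2) = 12. Cumulative: 76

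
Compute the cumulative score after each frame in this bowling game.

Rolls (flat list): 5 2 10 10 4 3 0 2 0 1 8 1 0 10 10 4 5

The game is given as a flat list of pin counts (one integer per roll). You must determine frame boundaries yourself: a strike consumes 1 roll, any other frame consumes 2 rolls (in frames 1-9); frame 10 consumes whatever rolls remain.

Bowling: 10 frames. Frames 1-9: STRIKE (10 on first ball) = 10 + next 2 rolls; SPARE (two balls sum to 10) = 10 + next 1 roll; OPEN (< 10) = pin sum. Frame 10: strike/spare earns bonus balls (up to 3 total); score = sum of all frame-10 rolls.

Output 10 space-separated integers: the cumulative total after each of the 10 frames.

Frame 1: OPEN (5+2=7). Cumulative: 7
Frame 2: STRIKE. 10 + next two rolls (10+4) = 24. Cumulative: 31
Frame 3: STRIKE. 10 + next two rolls (4+3) = 17. Cumulative: 48
Frame 4: OPEN (4+3=7). Cumulative: 55
Frame 5: OPEN (0+2=2). Cumulative: 57
Frame 6: OPEN (0+1=1). Cumulative: 58
Frame 7: OPEN (8+1=9). Cumulative: 67
Frame 8: SPARE (0+10=10). 10 + next roll (10) = 20. Cumulative: 87
Frame 9: STRIKE. 10 + next two rolls (4+5) = 19. Cumulative: 106
Frame 10: OPEN. Sum of all frame-10 rolls (4+5) = 9. Cumulative: 115

Answer: 7 31 48 55 57 58 67 87 106 115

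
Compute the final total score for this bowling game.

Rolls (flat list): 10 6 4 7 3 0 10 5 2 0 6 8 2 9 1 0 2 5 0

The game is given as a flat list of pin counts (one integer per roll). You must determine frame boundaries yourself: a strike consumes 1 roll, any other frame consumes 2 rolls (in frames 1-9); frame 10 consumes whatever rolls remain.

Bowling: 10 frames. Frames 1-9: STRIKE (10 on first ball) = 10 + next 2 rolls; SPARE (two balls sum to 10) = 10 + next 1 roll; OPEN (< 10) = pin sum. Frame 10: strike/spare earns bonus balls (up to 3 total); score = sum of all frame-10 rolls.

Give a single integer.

Frame 1: STRIKE. 10 + next two rolls (6+4) = 20. Cumulative: 20
Frame 2: SPARE (6+4=10). 10 + next roll (7) = 17. Cumulative: 37
Frame 3: SPARE (7+3=10). 10 + next roll (0) = 10. Cumulative: 47
Frame 4: SPARE (0+10=10). 10 + next roll (5) = 15. Cumulative: 62
Frame 5: OPEN (5+2=7). Cumulative: 69
Frame 6: OPEN (0+6=6). Cumulative: 75
Frame 7: SPARE (8+2=10). 10 + next roll (9) = 19. Cumulative: 94
Frame 8: SPARE (9+1=10). 10 + next roll (0) = 10. Cumulative: 104
Frame 9: OPEN (0+2=2). Cumulative: 106
Frame 10: OPEN. Sum of all frame-10 rolls (5+0) = 5. Cumulative: 111

Answer: 111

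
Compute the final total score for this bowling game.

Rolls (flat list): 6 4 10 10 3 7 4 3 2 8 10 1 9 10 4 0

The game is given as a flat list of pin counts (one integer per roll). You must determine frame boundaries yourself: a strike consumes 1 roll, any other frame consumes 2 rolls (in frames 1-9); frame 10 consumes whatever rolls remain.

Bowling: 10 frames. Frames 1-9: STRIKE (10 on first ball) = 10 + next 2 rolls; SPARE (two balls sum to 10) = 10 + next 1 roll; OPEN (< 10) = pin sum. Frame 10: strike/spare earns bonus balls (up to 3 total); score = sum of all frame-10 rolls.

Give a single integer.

Frame 1: SPARE (6+4=10). 10 + next roll (10) = 20. Cumulative: 20
Frame 2: STRIKE. 10 + next two rolls (10+3) = 23. Cumulative: 43
Frame 3: STRIKE. 10 + next two rolls (3+7) = 20. Cumulative: 63
Frame 4: SPARE (3+7=10). 10 + next roll (4) = 14. Cumulative: 77
Frame 5: OPEN (4+3=7). Cumulative: 84
Frame 6: SPARE (2+8=10). 10 + next roll (10) = 20. Cumulative: 104
Frame 7: STRIKE. 10 + next two rolls (1+9) = 20. Cumulative: 124
Frame 8: SPARE (1+9=10). 10 + next roll (10) = 20. Cumulative: 144
Frame 9: STRIKE. 10 + next two rolls (4+0) = 14. Cumulative: 158
Frame 10: OPEN. Sum of all frame-10 rolls (4+0) = 4. Cumulative: 162

Answer: 162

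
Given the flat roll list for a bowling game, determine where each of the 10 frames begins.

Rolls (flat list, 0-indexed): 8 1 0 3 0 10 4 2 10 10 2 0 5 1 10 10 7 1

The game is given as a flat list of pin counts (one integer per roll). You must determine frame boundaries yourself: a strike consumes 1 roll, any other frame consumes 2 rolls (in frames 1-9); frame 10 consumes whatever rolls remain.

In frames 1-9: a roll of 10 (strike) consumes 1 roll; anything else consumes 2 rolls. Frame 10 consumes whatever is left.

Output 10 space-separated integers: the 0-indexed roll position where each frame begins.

Frame 1 starts at roll index 0: rolls=8,1 (sum=9), consumes 2 rolls
Frame 2 starts at roll index 2: rolls=0,3 (sum=3), consumes 2 rolls
Frame 3 starts at roll index 4: rolls=0,10 (sum=10), consumes 2 rolls
Frame 4 starts at roll index 6: rolls=4,2 (sum=6), consumes 2 rolls
Frame 5 starts at roll index 8: roll=10 (strike), consumes 1 roll
Frame 6 starts at roll index 9: roll=10 (strike), consumes 1 roll
Frame 7 starts at roll index 10: rolls=2,0 (sum=2), consumes 2 rolls
Frame 8 starts at roll index 12: rolls=5,1 (sum=6), consumes 2 rolls
Frame 9 starts at roll index 14: roll=10 (strike), consumes 1 roll
Frame 10 starts at roll index 15: 3 remaining rolls

Answer: 0 2 4 6 8 9 10 12 14 15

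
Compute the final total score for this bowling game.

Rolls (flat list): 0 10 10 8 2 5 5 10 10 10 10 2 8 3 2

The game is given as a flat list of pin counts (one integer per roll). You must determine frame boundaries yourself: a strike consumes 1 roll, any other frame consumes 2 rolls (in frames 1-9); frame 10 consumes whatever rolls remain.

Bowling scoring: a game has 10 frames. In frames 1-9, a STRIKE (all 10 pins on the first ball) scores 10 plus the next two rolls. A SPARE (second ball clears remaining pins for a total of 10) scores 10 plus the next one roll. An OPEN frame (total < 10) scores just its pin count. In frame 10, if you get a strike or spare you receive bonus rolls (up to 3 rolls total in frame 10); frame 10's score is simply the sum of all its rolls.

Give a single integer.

Frame 1: SPARE (0+10=10). 10 + next roll (10) = 20. Cumulative: 20
Frame 2: STRIKE. 10 + next two rolls (8+2) = 20. Cumulative: 40
Frame 3: SPARE (8+2=10). 10 + next roll (5) = 15. Cumulative: 55
Frame 4: SPARE (5+5=10). 10 + next roll (10) = 20. Cumulative: 75
Frame 5: STRIKE. 10 + next two rolls (10+10) = 30. Cumulative: 105
Frame 6: STRIKE. 10 + next two rolls (10+10) = 30. Cumulative: 135
Frame 7: STRIKE. 10 + next two rolls (10+2) = 22. Cumulative: 157
Frame 8: STRIKE. 10 + next two rolls (2+8) = 20. Cumulative: 177
Frame 9: SPARE (2+8=10). 10 + next roll (3) = 13. Cumulative: 190
Frame 10: OPEN. Sum of all frame-10 rolls (3+2) = 5. Cumulative: 195

Answer: 195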